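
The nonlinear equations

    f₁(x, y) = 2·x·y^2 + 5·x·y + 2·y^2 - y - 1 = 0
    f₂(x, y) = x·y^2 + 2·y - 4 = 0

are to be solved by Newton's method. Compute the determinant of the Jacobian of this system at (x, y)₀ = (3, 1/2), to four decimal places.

J = [[2·y^2 + 5·y, 4·x·y + 5·x + 4·y - 1], [y^2, 2·x·y + 2]].
At the point, J = [[3.0000, 22.0000], [0.2500, 5.0000]].
det J = 9.5000.

9.5000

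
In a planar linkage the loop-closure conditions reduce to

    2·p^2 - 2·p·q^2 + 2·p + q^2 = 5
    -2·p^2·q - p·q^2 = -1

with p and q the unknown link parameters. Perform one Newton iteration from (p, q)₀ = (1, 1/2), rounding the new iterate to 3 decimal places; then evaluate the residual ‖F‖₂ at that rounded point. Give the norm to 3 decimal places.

At (1, 1/2): F = (-1.250, -0.250).
Jacobian J = [[4·p - 2·q^2 + 2, -4·p·q + 2·q], [-4·p·q - q^2, -2·p^2 - 2·p·q]].
At the point, J = [[5.500, -1.000], [-2.250, -3.000]] (det J = -18.750).
Solving J·Δ = −F gives Δ = (0.187, -0.223).
Then the next iterate is (p, q)₁ = (1.187, 0.277).
Re-evaluating at (1.187, 0.277): F = (0.08651, 0.12835), so ‖F‖₂ = 0.155.

0.155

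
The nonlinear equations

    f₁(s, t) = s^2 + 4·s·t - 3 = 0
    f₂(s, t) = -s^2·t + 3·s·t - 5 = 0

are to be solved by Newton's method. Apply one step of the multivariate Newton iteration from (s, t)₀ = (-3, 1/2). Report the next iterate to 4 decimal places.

(-1.6667, 0.0556)

At (-3, 1/2): F = (0.0000, -14.0000).
Jacobian J = [[2·s + 4·t, 4·s], [-2·s·t + 3·t, -s^2 + 3·s]].
At the point, J = [[-4.0000, -12.0000], [4.5000, -18.0000]] (det J = 126.0000).
Solving J·Δ = −F gives Δ = (1.3333, -0.4444).
Then the next iterate is (s, t)₁ = (-1.6667, 0.0556).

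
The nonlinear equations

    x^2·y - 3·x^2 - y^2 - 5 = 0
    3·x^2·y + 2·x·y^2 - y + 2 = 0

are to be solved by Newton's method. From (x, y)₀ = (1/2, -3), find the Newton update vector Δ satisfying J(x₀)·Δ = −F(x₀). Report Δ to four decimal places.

(1.2500, 3.6800)

At (1/2, -3): F = (-15.5000, 11.7500).
Jacobian J = [[2·x·y - 6·x, x^2 - 2·y], [6·x·y + 2·y^2, 3·x^2 + 4·x·y - 1]].
At the point, J = [[-6.0000, 6.2500], [9.0000, -6.2500]] (det J = -18.7500).
Solving J·Δ = −F gives Δ = (1.2500, 3.6800).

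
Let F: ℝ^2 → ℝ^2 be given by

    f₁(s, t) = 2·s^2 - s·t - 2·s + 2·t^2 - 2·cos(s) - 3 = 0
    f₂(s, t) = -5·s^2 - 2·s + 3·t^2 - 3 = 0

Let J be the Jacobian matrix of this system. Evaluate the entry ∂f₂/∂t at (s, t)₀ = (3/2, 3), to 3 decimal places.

18.000

∂f₂/∂t = 6·t.
At (3/2, 3) this is 18.000.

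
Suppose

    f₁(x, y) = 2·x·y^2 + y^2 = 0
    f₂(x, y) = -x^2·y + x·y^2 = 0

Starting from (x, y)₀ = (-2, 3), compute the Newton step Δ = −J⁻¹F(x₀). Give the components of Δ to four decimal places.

(1.2000, -0.3000)

At (-2, 3): F = (-27.0000, -30.0000).
Jacobian J = [[2·y^2, 4·x·y + 2·y], [-2·x·y + y^2, -x^2 + 2·x·y]].
At the point, J = [[18.0000, -18.0000], [21.0000, -16.0000]] (det J = 90.0000).
Solving J·Δ = −F gives Δ = (1.2000, -0.3000).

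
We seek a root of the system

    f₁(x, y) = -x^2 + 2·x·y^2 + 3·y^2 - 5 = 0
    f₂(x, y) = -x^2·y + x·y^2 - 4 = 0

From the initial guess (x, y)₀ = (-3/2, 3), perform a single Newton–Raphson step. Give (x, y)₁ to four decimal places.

At (-3/2, 3): F = (-7.2500, -24.2500).
Jacobian J = [[-2·x + 2·y^2, 4·x·y + 6·y], [-2·x·y + y^2, -x^2 + 2·x·y]].
At the point, J = [[21.0000, 0.0000], [18.0000, -11.2500]] (det J = -236.2500).
Solving J·Δ = −F gives Δ = (0.3452, -1.6032).
Then the next iterate is (x, y)₁ = (-1.1548, 1.3968).

(-1.1548, 1.3968)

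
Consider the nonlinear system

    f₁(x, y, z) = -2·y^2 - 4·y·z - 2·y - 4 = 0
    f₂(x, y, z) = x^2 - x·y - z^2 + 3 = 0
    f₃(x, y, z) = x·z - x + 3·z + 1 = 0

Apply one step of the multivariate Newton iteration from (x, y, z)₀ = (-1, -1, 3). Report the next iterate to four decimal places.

(-4.7391, -0.3043, 2.7391)

At (-1, -1, 3): F = (8.0000, -6.0000, 8.0000).
Jacobian J = [[0, -4·y - 4·z - 2, -4·y], [2·x - y, -x, -2·z], [z - 1, 0, x + 3]].
At the point, J = [[0.0000, -10.0000, 4.0000], [-1.0000, 1.0000, -6.0000], [2.0000, 0.0000, 2.0000]] (det J = 92.0000).
Solving J·Δ = −F gives Δ = (-3.7391, 0.6957, -0.2609).
Then the next iterate is (x, y, z)₁ = (-4.7391, -0.3043, 2.7391).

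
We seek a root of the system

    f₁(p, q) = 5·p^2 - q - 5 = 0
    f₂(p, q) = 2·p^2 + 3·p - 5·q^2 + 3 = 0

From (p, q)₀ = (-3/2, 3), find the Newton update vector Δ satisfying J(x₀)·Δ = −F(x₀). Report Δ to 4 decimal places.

(0.3121, -1.4312)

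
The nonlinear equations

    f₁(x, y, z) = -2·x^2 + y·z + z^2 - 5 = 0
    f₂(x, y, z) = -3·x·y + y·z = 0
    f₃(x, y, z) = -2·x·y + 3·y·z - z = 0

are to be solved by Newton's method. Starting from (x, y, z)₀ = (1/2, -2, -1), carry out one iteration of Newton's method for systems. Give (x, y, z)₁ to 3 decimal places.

(17.417, 60.333, -25.667)

At (1/2, -2, -1): F = (-2.500, 5.000, 9.000).
Jacobian J = [[-4·x, z, y + 2·z], [-3·y, -3·x + z, y], [-2·y, -2·x + 3·z, 3·y - 1]].
At the point, J = [[-2.000, -1.000, -4.000], [6.000, -2.500, -2.000], [4.000, -4.000, -7.000]] (det J = 3.000).
Solving J·Δ = −F gives Δ = (16.917, 62.333, -24.667).
Then the next iterate is (x, y, z)₁ = (17.417, 60.333, -25.667).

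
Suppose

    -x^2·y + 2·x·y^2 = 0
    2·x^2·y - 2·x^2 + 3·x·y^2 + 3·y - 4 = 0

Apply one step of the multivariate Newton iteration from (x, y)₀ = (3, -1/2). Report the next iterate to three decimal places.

At (3, -1/2): F = (6.000, -30.250).
Jacobian J = [[-2·x·y + 2·y^2, -x^2 + 4·x·y], [4·x·y - 4·x + 3·y^2, 2·x^2 + 6·x·y + 3]].
At the point, J = [[3.500, -15.000], [-17.250, 12.000]] (det J = -216.750).
Solving J·Δ = −F gives Δ = (-1.761, -0.011).
Then the next iterate is (x, y)₁ = (1.239, -0.511).

(1.239, -0.511)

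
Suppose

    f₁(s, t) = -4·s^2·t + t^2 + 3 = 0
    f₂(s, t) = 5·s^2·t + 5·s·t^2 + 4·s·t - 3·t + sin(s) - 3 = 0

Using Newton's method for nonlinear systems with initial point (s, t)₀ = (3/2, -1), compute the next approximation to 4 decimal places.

(0.8464, -0.5312)

At (3/2, -1): F = (13.0000, -8.752505).
Jacobian J = [[-8·s·t, -4·s^2 + 2·t], [10·s·t + 5·t^2 + 4·t + cos(s), 5·s^2 + 10·s·t + 4·s - 3]].
At the point, J = [[12.0000, -11.0000], [-13.929263, -0.7500]] (det J = -162.221891).
Solving J·Δ = −F gives Δ = (-0.6536, 0.4688).
Then the next iterate is (s, t)₁ = (0.8464, -0.5312).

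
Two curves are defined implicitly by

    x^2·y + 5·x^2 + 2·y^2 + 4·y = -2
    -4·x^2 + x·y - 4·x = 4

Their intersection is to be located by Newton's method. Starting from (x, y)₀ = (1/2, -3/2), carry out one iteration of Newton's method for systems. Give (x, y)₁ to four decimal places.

At (1/2, -3/2): F = (1.3750, -7.7500).
Jacobian J = [[2·x·y + 10·x, x^2 + 4·y + 4], [-8·x + y - 4, x]].
At the point, J = [[3.5000, -1.7500], [-9.5000, 0.5000]] (det J = -14.8750).
Solving J·Δ = −F gives Δ = (-0.8655, -0.9454).
Then the next iterate is (x, y)₁ = (-0.3655, -2.4454).

(-0.3655, -2.4454)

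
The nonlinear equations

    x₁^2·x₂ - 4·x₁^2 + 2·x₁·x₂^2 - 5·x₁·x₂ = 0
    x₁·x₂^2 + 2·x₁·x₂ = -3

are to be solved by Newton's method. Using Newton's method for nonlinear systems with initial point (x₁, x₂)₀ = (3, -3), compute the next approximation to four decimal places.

At (3, -3): F = (36.0000, 12.0000).
Jacobian J = [[2·x₁·x₂ - 8·x₁ + 2·x₂^2 - 5·x₂, x₁^2 + 4·x₁·x₂ - 5·x₁], [x₂^2 + 2·x₂, 2·x₁·x₂ + 2·x₁]].
At the point, J = [[-9.0000, -42.0000], [3.0000, -12.0000]] (det J = 234.0000).
Solving J·Δ = −F gives Δ = (-0.3077, 0.9231).
Then the next iterate is (x₁, x₂)₁ = (2.6923, -2.0769).

(2.6923, -2.0769)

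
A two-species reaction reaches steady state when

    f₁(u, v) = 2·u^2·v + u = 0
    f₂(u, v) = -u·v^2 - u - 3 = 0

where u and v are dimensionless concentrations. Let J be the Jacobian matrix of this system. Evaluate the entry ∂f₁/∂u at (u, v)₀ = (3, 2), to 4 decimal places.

∂f₁/∂u = 4·u·v + 1.
At (3, 2) this is 25.0000.

25.0000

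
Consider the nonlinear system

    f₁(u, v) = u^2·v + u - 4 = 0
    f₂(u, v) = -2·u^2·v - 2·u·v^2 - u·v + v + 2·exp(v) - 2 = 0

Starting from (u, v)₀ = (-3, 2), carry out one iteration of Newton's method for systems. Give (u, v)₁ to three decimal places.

(-2.514, 1.371)

At (-3, 2): F = (11.000, 8.77811).
Jacobian J = [[2·u·v + 1, u^2], [-4·u·v - 2·v^2 - v, -2·u^2 - 4·u·v - u + 2·exp(v) + 1]].
At the point, J = [[-11.000, 9.000], [14.000, 24.77811]] (det J = -398.55923).
Solving J·Δ = −F gives Δ = (0.486, -0.629).
Then the next iterate is (u, v)₁ = (-2.514, 1.371).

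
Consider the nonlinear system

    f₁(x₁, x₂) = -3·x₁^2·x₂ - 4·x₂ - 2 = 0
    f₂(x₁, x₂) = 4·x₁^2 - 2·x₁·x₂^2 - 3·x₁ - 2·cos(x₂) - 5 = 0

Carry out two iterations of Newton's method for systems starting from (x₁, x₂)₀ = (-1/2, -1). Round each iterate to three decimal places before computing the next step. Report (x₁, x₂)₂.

(-1.017, -0.235)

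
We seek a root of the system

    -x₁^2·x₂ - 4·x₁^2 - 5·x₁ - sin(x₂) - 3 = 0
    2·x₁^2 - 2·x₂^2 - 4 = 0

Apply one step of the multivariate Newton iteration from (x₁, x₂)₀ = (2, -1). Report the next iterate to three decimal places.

(-0.764, 4.028)

At (2, -1): F = (-24.15853, 2.000).
Jacobian J = [[-2·x₁·x₂ - 8·x₁ - 5, -x₁^2 - cos(x₂)], [4·x₁, -4·x₂]].
At the point, J = [[-17.000, -4.54030], [8.000, 4.000]] (det J = -31.67758).
Solving J·Δ = −F gives Δ = (-2.764, 5.028).
Then the next iterate is (x₁, x₂)₁ = (-0.764, 4.028).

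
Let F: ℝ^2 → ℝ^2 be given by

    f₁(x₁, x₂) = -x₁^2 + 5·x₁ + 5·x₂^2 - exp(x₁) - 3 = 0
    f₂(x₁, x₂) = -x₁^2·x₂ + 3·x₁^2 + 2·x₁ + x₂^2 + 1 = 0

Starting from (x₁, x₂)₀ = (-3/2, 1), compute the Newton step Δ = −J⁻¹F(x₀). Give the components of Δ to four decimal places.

(0.8673, 0.1228)

At (-3/2, 1): F = (-7.973130, 3.5000).
Jacobian J = [[-2·x₁ - exp(x₁) + 5, 10·x₂], [-2·x₁·x₂ + 6·x₁ + 2, -x₁^2 + 2·x₂]].
At the point, J = [[7.776870, 10.0000], [-4.0000, -0.2500]] (det J = 38.055783).
Solving J·Δ = −F gives Δ = (0.8673, 0.1228).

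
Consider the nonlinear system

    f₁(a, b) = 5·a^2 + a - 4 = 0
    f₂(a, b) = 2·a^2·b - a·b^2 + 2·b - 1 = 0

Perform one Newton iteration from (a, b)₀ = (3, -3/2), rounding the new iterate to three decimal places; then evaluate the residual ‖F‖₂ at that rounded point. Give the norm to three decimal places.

15.335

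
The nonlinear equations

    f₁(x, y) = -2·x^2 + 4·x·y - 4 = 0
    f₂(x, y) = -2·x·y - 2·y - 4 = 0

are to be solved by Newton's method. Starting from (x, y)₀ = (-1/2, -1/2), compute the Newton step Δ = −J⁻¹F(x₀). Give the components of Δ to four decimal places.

At (-1/2, -1/2): F = (-3.5000, -3.5000).
Jacobian J = [[-4·x + 4·y, 4·x], [-2·y, -2·x - 2]].
At the point, J = [[0.0000, -2.0000], [1.0000, -1.0000]] (det J = 2.0000).
Solving J·Δ = −F gives Δ = (1.7500, -1.7500).

(1.7500, -1.7500)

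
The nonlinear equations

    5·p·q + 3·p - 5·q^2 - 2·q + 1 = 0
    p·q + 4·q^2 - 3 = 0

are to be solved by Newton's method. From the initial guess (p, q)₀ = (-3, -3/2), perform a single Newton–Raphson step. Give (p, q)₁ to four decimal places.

At (-3, -3/2): F = (6.2500, 10.5000).
Jacobian J = [[5·q + 3, 5·p - 10·q - 2], [q, p + 8·q]].
At the point, J = [[-4.5000, -2.0000], [-1.5000, -15.0000]] (det J = 64.5000).
Solving J·Δ = −F gives Δ = (1.1279, 0.5872).
Then the next iterate is (p, q)₁ = (-1.8721, -0.9128).

(-1.8721, -0.9128)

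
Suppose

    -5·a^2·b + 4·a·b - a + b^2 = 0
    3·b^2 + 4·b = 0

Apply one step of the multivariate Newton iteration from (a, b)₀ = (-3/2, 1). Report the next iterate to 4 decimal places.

(-1.2736, 0.3000)

At (-3/2, 1): F = (-14.7500, 7.0000).
Jacobian J = [[-10·a·b + 4·b - 1, -5·a^2 + 4·a + 2·b], [0, 6·b + 4]].
At the point, J = [[18.0000, -15.2500], [0.0000, 10.0000]] (det J = 180.0000).
Solving J·Δ = −F gives Δ = (0.2264, -0.7000).
Then the next iterate is (a, b)₁ = (-1.2736, 0.3000).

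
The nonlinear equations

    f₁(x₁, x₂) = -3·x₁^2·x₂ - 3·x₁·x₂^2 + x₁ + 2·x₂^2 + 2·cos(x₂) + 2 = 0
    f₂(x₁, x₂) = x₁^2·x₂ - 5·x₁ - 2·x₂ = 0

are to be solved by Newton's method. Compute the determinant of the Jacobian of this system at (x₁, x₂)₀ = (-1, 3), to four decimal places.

301.8954

J = [[-6·x₁·x₂ - 3·x₂^2 + 1, -3·x₁^2 - 6·x₁·x₂ + 4·x₂ - 2·sin(x₂)], [2·x₁·x₂ - 5, x₁^2 - 2]].
At the point, J = [[-8.0000, 26.717760], [-11.0000, -1.0000]].
det J = 301.8954.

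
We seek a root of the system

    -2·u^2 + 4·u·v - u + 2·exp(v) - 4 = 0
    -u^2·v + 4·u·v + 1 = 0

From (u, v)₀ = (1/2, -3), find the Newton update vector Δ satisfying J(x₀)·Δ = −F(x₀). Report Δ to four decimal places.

At (1/2, -3): F = (-10.900426, -4.2500).
Jacobian J = [[-4·u + 4·v - 1, 4·u + 2·exp(v)], [-2·u·v + 4·v, -u^2 + 4·u]].
At the point, J = [[-15.0000, 2.099574], [-9.0000, 1.7500]] (det J = -7.353833).
Solving J·Δ = −F gives Δ = (-1.3806, -4.6716).

(-1.3806, -4.6716)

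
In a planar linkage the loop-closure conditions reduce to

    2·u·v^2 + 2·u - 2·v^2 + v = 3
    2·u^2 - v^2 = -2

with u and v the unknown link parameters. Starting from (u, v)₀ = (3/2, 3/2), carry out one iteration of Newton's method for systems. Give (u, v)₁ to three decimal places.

(0.851, 1.618)

At (3/2, 3/2): F = (3.750, 4.250).
Jacobian J = [[2·v^2 + 2, 4·u·v - 4·v + 1], [4·u, -2·v]].
At the point, J = [[6.500, 4.000], [6.000, -3.000]] (det J = -43.500).
Solving J·Δ = −F gives Δ = (-0.649, 0.118).
Then the next iterate is (u, v)₁ = (0.851, 1.618).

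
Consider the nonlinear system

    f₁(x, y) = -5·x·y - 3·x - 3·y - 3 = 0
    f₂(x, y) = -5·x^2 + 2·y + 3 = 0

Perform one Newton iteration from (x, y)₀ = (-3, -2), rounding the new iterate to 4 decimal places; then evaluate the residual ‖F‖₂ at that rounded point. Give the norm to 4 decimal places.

12.0723

At (-3, -2): F = (-18.0000, -46.0000).
Jacobian J = [[-5·y - 3, -5·x - 3], [-10·x, 2]].
At the point, J = [[7.0000, 12.0000], [30.0000, 2.0000]] (det J = -346.0000).
Solving J·Δ = −F gives Δ = (1.4913, 0.6301).
Then the next iterate is (x, y)₁ = (-1.5087, -1.3699).
Re-evaluating at (-1.5087, -1.3699): F = (-4.698041, -11.120678), so ‖F‖₂ = 12.0723.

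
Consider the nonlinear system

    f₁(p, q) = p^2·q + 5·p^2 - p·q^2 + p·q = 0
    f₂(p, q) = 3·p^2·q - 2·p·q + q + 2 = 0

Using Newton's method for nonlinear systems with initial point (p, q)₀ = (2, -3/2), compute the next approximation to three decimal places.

(1.278, -1.425)

At (2, -3/2): F = (6.500, -11.500).
Jacobian J = [[2·p·q + 10·p - q^2 + q, p^2 - 2·p·q + p], [6·p·q - 2·q, 3·p^2 - 2·p + 1]].
At the point, J = [[10.250, 12.000], [-15.000, 9.000]] (det J = 272.250).
Solving J·Δ = −F gives Δ = (-0.722, 0.075).
Then the next iterate is (p, q)₁ = (1.278, -1.425).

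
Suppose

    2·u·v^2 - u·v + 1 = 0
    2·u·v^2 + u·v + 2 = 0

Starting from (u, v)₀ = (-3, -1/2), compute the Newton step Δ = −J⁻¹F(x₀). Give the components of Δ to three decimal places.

(8.000, -0.667)

At (-3, -1/2): F = (-2.000, 2.000).
Jacobian J = [[2·v^2 - v, 4·u·v - u], [2·v^2 + v, 4·u·v + u]].
At the point, J = [[1.000, 9.000], [0.000, 3.000]] (det J = 3.000).
Solving J·Δ = −F gives Δ = (8.000, -0.667).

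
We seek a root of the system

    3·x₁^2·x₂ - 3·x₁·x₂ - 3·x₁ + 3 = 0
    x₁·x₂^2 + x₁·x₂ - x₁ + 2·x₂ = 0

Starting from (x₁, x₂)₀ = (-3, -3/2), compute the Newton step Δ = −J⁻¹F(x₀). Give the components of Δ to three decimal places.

At (-3, -3/2): F = (-42.000, -2.250).
Jacobian J = [[6·x₁·x₂ - 3·x₂ - 3, 3·x₁^2 - 3·x₁], [x₂^2 + x₂ - 1, 2·x₁·x₂ + x₁ + 2]].
At the point, J = [[28.500, 36.000], [-0.250, 8.000]] (det J = 237.000).
Solving J·Δ = −F gives Δ = (1.076, 0.315).

(1.076, 0.315)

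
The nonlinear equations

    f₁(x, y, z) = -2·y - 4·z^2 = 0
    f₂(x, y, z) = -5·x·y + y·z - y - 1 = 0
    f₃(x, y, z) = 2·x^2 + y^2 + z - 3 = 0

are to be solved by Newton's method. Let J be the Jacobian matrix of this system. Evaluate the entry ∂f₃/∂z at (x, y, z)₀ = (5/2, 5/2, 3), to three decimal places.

∂f₃/∂z = 1.
At (5/2, 5/2, 3) this is 1.000.

1.000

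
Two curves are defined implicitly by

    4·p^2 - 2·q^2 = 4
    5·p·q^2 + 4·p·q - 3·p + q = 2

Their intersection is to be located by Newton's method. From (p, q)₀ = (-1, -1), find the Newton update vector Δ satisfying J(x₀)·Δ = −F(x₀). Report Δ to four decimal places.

At (-1, -1): F = (-2.0000, -1.0000).
Jacobian J = [[8·p, -4·q], [5·q^2 + 4·q - 3, 10·p·q + 4·p + 1]].
At the point, J = [[-8.0000, 4.0000], [-2.0000, 7.0000]] (det J = -48.0000).
Solving J·Δ = −F gives Δ = (-0.2083, 0.0833).

(-0.2083, 0.0833)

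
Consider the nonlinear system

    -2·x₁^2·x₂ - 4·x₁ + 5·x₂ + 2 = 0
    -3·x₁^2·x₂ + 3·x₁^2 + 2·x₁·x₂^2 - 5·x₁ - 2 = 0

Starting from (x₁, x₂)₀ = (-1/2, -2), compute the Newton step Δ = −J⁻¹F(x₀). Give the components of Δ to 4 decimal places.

(10.6250, 20.0000)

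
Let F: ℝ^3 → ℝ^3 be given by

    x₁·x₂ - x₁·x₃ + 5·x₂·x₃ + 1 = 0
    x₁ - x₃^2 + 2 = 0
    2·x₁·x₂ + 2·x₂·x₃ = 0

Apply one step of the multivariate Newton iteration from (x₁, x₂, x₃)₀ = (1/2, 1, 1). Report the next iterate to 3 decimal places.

(0.846, -0.846, 1.923)

At (1/2, 1, 1): F = (6.000, 1.500, 3.000).
Jacobian J = [[x₂ - x₃, x₁ + 5·x₃, -x₁ + 5·x₂], [1, 0, -2·x₃], [2·x₂, 2·x₁ + 2·x₃, 2·x₂]].
At the point, J = [[0.000, 5.500, 4.500], [1.000, 0.000, -2.000], [2.000, 3.000, 2.000]] (det J = -19.500).
Solving J·Δ = −F gives Δ = (0.346, -1.846, 0.923).
Then the next iterate is (x₁, x₂, x₃)₁ = (0.846, -0.846, 1.923).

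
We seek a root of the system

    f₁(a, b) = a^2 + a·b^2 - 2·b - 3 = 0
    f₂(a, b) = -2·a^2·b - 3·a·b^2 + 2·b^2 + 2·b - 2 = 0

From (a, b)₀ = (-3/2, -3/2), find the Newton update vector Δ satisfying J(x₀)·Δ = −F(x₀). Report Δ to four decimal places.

At (-3/2, -3/2): F = (-1.1250, 16.3750).
Jacobian J = [[2·a + b^2, 2·a·b - 2], [-4·a·b - 3·b^2, -2·a^2 - 6·a·b + 4·b + 2]].
At the point, J = [[-0.7500, 2.5000], [-15.7500, -22.0000]] (det J = 55.8750).
Solving J·Δ = −F gives Δ = (0.2897, 0.5369).

(0.2897, 0.5369)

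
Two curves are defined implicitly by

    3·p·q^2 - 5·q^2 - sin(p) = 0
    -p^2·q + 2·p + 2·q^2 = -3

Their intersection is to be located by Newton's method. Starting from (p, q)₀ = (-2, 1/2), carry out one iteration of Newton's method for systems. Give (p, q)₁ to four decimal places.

(-1.4284, 0.3933)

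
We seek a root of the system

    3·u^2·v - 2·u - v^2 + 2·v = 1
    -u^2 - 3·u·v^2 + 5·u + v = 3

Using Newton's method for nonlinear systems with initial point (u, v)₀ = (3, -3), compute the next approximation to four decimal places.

At (3, -3): F = (-103.0000, -81.0000).
Jacobian J = [[6·u·v - 2, 3·u^2 - 2·v + 2], [-2·u - 3·v^2 + 5, -6·u·v + 1]].
At the point, J = [[-56.0000, 35.0000], [-28.0000, 55.0000]] (det J = -2100.0000).
Solving J·Δ = −F gives Δ = (-1.3476, 0.7867).
Then the next iterate is (u, v)₁ = (1.6524, -2.2133).

(1.6524, -2.2133)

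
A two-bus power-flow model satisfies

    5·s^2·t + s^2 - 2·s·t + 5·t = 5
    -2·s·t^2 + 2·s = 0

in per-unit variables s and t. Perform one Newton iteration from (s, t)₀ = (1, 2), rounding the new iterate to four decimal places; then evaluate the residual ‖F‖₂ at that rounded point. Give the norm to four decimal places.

4.1218

At (1, 2): F = (12.0000, -6.0000).
Jacobian J = [[10·s·t + 2·s - 2·t, 5·s^2 - 2·s + 5], [-2·t^2 + 2, -4·s·t]].
At the point, J = [[18.0000, 8.0000], [-6.0000, -8.0000]] (det J = -96.0000).
Solving J·Δ = −F gives Δ = (-0.5000, -0.3750).
Then the next iterate is (s, t)₁ = (0.5000, 1.6250).
Re-evaluating at (0.5000, 1.6250): F = (3.781250, -1.640625), so ‖F‖₂ = 4.1218.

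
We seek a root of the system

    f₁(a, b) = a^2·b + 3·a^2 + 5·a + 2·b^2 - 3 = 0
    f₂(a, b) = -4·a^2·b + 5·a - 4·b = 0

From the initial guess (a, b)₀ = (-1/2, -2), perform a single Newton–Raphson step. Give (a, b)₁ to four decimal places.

(0.5260, -1.1156)

At (-1/2, -2): F = (2.7500, 7.5000).
Jacobian J = [[2·a·b + 6·a + 5, a^2 + 4·b], [-8·a·b + 5, -4·a^2 - 4]].
At the point, J = [[4.0000, -7.7500], [-3.0000, -5.0000]] (det J = -43.2500).
Solving J·Δ = −F gives Δ = (1.0260, 0.8844).
Then the next iterate is (a, b)₁ = (0.5260, -1.1156).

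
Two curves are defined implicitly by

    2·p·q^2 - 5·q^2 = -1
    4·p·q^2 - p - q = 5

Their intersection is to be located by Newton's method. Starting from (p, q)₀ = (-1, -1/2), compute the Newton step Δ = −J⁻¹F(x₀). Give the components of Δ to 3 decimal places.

(-19.500, 1.500)

At (-1, -1/2): F = (-0.750, -4.500).
Jacobian J = [[2·q^2, 4·p·q - 10·q], [4·q^2 - 1, 8·p·q - 1]].
At the point, J = [[0.500, 7.000], [0.000, 3.000]] (det J = 1.500).
Solving J·Δ = −F gives Δ = (-19.500, 1.500).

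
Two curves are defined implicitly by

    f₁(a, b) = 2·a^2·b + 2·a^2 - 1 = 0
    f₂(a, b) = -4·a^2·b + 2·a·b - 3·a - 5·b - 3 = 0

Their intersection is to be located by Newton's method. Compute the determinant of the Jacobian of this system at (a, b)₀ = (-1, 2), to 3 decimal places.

98.000

J = [[4·a·b + 4·a, 2·a^2], [-8·a·b + 2·b - 3, -4·a^2 + 2·a - 5]].
At the point, J = [[-12.000, 2.000], [17.000, -11.000]].
det J = 98.000.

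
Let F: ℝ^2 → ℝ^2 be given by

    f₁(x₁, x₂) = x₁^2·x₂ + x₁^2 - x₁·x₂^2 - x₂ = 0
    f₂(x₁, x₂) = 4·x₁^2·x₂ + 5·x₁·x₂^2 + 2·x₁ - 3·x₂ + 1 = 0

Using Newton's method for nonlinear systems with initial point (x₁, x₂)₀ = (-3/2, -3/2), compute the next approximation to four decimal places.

(-1.7030, -0.2993)

At (-3/2, -3/2): F = (3.7500, -27.8750).
Jacobian J = [[2·x₁·x₂ + 2·x₁ - x₂^2, x₁^2 - 2·x₁·x₂ - 1], [8·x₁·x₂ + 5·x₂^2 + 2, 4·x₁^2 + 10·x₁·x₂ - 3]].
At the point, J = [[-0.7500, -3.2500], [31.2500, 28.5000]] (det J = 80.1875).
Solving J·Δ = −F gives Δ = (-0.2030, 1.2007).
Then the next iterate is (x₁, x₂)₁ = (-1.7030, -0.2993).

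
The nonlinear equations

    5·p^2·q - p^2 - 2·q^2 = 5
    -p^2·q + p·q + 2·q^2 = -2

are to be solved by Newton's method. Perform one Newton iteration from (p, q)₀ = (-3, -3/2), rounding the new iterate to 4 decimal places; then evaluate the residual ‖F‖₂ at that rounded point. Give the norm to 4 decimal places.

26.2059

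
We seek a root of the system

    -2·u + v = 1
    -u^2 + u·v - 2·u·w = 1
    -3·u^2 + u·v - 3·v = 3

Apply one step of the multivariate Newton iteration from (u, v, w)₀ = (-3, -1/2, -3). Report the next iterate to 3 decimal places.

(-3.000, -5.000, -0.833)

At (-3, -1/2, -3): F = (4.500, -26.500, -27.000).
Jacobian J = [[-2, 1, 0], [-2·u + v - 2·w, u, -2·u], [-6·u + v, u - 3, 0]].
At the point, J = [[-2.000, 1.000, 0.000], [11.500, -3.000, 6.000], [17.500, -6.000, 0.000]] (det J = 33.000).
Solving J·Δ = −F gives Δ = (0.000, -4.500, 2.167).
Then the next iterate is (u, v, w)₁ = (-3.000, -5.000, -0.833).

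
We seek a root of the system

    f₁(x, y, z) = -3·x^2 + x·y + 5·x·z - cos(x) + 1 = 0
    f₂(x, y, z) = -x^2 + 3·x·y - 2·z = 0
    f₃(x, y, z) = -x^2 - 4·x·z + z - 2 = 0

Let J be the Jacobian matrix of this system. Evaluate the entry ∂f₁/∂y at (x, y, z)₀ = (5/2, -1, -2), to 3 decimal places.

2.500

∂f₁/∂y = x.
At (5/2, -1, -2) this is 2.500.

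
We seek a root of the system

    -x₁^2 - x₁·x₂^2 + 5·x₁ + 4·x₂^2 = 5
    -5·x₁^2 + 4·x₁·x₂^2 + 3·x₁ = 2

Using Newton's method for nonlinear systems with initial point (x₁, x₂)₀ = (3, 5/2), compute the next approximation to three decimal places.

(3.588, 1.903)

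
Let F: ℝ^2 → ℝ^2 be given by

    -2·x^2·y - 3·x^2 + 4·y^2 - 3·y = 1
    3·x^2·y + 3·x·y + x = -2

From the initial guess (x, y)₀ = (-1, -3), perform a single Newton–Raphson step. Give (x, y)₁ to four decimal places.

At (-1, -3): F = (47.0000, 1.0000).
Jacobian J = [[-4·x·y - 6·x, -2·x^2 + 8·y - 3], [6·x·y + 3·y + 1, 3·x^2 + 3·x]].
At the point, J = [[-6.0000, -29.0000], [10.0000, 0.0000]] (det J = 290.0000).
Solving J·Δ = −F gives Δ = (-0.1000, 1.6414).
Then the next iterate is (x, y)₁ = (-1.1000, -1.3586).

(-1.1000, -1.3586)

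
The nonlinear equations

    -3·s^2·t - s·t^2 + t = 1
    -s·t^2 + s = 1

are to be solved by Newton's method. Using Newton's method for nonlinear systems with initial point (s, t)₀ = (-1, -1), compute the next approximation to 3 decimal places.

(-0.429, -1.500)

At (-1, -1): F = (2.000, -1.000).
Jacobian J = [[-6·s·t - t^2, -3·s^2 - 2·s·t + 1], [-t^2 + 1, -2·s·t]].
At the point, J = [[-7.000, -4.000], [0.000, -2.000]] (det J = 14.000).
Solving J·Δ = −F gives Δ = (0.571, -0.500).
Then the next iterate is (s, t)₁ = (-0.429, -1.500).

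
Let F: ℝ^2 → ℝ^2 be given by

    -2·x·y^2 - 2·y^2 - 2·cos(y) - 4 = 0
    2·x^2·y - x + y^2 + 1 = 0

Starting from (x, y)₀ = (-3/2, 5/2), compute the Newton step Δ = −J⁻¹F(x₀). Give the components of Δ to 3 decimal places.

At (-3/2, 5/2): F = (3.85229, 20.000).
Jacobian J = [[-2·y^2, -4·x·y - 4·y + 2·sin(y)], [4·x·y - 1, 2·x^2 + 2·y]].
At the point, J = [[-12.500, 6.19694], [-16.000, 9.500]] (det J = -19.59889).
Solving J·Δ = −F gives Δ = (-4.456, -9.611).

(-4.456, -9.611)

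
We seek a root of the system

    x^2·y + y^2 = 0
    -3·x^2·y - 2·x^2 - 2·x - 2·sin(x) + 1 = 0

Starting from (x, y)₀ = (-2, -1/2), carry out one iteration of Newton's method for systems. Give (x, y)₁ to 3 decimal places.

(-1.753, -0.081)

At (-2, -1/2): F = (-1.750, 4.81859).
Jacobian J = [[2·x·y, x^2 + 2·y], [-6·x·y - 4·x - 2·cos(x) - 2, -3·x^2]].
At the point, J = [[2.000, 3.000], [0.83229, -12.000]] (det J = -26.49688).
Solving J·Δ = −F gives Δ = (0.247, 0.419).
Then the next iterate is (x, y)₁ = (-1.753, -0.081).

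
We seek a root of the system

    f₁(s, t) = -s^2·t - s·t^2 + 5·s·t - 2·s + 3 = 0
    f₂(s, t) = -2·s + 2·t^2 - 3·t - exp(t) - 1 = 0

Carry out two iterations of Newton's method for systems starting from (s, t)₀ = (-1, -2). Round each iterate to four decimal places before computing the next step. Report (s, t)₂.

At (-1, -2): F = (21.0000, 14.864665).
Jacobian J = [[-2·s·t - t^2 + 5·t - 2, -s^2 - 2·s·t + 5·s], [-2, 4·t - exp(t) - 3]].
At the point, J = [[-20.0000, -10.0000], [-2.0000, -11.135335]] (det J = 202.706706).
Solving J·Δ = −F gives Δ = (0.4203, 1.2594).
Then the next iterate is (s, t)₁ = (-0.5797, -0.7406).
Round to (-0.5797, -0.7406) and repeat: F = (6.872868, 3.001349), J = [[-7.110140, -4.093204], [-2.0000, -6.439228]].
Δ = (0.8503, 0.2020), so (s, t)₂ = (0.2706, -0.5386).

(0.2706, -0.5386)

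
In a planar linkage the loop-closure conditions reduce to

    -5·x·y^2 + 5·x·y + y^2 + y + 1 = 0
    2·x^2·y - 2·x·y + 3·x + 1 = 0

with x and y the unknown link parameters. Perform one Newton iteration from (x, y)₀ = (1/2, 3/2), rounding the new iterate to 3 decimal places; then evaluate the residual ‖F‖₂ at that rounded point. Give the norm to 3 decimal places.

9.456

At (1/2, 3/2): F = (2.875, 1.750).
Jacobian J = [[-5·y^2 + 5·y, -10·x·y + 5·x + 2·y + 1], [4·x·y - 2·y + 3, 2·x^2 - 2·x]].
At the point, J = [[-3.750, -1.000], [3.000, -0.500]] (det J = 4.875).
Solving J·Δ = −F gives Δ = (-0.064, 3.115).
Then the next iterate is (x, y)₁ = (0.436, 4.615).
Re-evaluating at (0.436, 4.615): F = (-9.45621, 0.03831), so ‖F‖₂ = 9.456.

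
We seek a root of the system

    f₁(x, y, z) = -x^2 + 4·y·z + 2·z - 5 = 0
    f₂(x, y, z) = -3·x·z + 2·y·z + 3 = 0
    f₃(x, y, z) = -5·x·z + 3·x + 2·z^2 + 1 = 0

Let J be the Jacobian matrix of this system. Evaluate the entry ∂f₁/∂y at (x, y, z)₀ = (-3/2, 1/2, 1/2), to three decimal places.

∂f₁/∂y = 4·z.
At (-3/2, 1/2, 1/2) this is 2.000.

2.000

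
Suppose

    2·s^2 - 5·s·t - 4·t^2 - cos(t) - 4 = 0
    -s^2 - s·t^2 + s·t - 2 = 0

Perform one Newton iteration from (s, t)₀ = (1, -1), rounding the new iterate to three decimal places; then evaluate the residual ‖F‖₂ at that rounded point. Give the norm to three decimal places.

6.587

At (1, -1): F = (-1.54030, -5.000).
Jacobian J = [[4·s - 5·t, -5·s - 8·t + sin(t)], [-2·s - t^2 + t, -2·s·t + s]].
At the point, J = [[9.000, 2.15853], [-4.000, 3.000]] (det J = 35.63412).
Solving J·Δ = −F gives Δ = (-0.173, 1.436).
Then the next iterate is (s, t)₁ = (0.827, 0.436).
Re-evaluating at (0.827, 0.436): F = (-6.10183, -2.48057), so ‖F‖₂ = 6.587.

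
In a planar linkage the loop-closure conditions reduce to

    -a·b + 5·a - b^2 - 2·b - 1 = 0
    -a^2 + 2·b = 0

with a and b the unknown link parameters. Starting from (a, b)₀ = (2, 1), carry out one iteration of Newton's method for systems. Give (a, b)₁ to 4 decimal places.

(1.7500, 1.5000)

At (2, 1): F = (4.0000, -2.0000).
Jacobian J = [[-b + 5, -a - 2·b - 2], [-2·a, 2]].
At the point, J = [[4.0000, -6.0000], [-4.0000, 2.0000]] (det J = -16.0000).
Solving J·Δ = −F gives Δ = (-0.2500, 0.5000).
Then the next iterate is (a, b)₁ = (1.7500, 1.5000).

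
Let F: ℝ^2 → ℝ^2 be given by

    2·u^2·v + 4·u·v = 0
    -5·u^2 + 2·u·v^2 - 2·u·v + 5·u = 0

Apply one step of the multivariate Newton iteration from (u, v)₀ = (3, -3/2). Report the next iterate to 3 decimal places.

(1.815, -0.948)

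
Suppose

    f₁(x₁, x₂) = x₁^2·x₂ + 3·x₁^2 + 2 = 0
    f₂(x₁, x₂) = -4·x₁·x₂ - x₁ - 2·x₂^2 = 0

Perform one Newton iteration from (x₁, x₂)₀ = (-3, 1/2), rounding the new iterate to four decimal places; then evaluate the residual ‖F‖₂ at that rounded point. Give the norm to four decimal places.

At (-3, 1/2): F = (33.5000, 8.5000).
Jacobian J = [[2·x₁·x₂ + 6·x₁, x₁^2], [-4·x₂ - 1, -4·x₁ - 4·x₂]].
At the point, J = [[-21.0000, 9.0000], [-3.0000, 10.0000]] (det J = -183.0000).
Solving J·Δ = −F gives Δ = (1.4126, -0.4262).
Then the next iterate is (x₁, x₂)₁ = (-1.5874, 0.0738).
Re-evaluating at (-1.5874, 0.0738): F = (9.745480, 2.045108), so ‖F‖₂ = 9.9578.

9.9578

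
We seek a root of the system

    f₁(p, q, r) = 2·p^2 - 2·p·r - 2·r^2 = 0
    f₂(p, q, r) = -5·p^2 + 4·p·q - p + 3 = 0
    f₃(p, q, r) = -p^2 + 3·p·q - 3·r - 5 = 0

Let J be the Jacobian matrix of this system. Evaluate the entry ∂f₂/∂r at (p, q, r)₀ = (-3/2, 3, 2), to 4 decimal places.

∂f₂/∂r = 0.
At (-3/2, 3, 2) this is 0.0000.

0.0000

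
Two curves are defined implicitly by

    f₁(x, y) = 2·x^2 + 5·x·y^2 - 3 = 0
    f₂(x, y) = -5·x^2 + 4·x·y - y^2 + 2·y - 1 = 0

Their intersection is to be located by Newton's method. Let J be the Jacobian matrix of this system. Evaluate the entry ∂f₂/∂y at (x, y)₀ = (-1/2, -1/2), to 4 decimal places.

∂f₂/∂y = 4·x - 2·y + 2.
At (-1/2, -1/2) this is 1.0000.

1.0000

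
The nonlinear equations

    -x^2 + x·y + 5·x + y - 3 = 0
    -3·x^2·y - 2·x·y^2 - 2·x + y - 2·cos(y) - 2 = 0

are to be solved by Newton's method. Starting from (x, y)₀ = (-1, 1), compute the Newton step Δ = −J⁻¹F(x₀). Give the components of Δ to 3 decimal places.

At (-1, 1): F = (-9.000, -1.08060).
Jacobian J = [[-2·x + y + 5, x + 1], [-6·x·y - 2·y^2 - 2, -3·x^2 - 4·x·y + 2·sin(y) + 1]].
At the point, J = [[8.000, 0.000], [2.000, 3.68294]] (det J = 29.46354).
Solving J·Δ = −F gives Δ = (1.125, -0.318).

(1.125, -0.318)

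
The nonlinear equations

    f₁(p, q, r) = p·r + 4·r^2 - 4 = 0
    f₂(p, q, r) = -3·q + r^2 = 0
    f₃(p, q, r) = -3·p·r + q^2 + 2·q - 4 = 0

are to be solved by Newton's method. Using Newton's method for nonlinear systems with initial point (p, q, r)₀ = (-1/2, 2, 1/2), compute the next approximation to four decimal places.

(-2.2500, 0.4762, 1.6786)

At (-1/2, 2, 1/2): F = (-3.2500, -5.7500, 4.7500).
Jacobian J = [[r, 0, p + 8·r], [0, -3, 2·r], [-3·r, 2·q + 2, -3·p]].
At the point, J = [[0.5000, 0.0000, 3.5000], [0.0000, -3.0000, 1.0000], [-1.5000, 6.0000, 1.5000]] (det J = -21.0000).
Solving J·Δ = −F gives Δ = (-1.7500, -1.5238, 1.1786).
Then the next iterate is (p, q, r)₁ = (-2.2500, 0.4762, 1.6786).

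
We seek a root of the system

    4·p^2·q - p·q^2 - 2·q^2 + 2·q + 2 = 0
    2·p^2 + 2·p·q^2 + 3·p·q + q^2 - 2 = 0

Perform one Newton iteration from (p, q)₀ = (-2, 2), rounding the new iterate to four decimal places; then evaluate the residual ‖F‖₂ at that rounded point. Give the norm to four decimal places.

At (-2, 2): F = (38.0000, -18.0000).
Jacobian J = [[8·p·q - q^2, 4·p^2 - 2·p·q - 4·q + 2], [4·p + 2·q^2 + 3·q, 4·p·q + 3·p + 2·q]].
At the point, J = [[-36.0000, 18.0000], [6.0000, -18.0000]] (det J = 540.0000).
Solving J·Δ = −F gives Δ = (0.6667, -0.7778).
Then the next iterate is (p, q)₁ = (-1.3333, 1.2222).
Re-evaluating at (-1.3333, 1.2222): F = (12.139267, -5.822822), so ‖F‖₂ = 13.4635.

13.4635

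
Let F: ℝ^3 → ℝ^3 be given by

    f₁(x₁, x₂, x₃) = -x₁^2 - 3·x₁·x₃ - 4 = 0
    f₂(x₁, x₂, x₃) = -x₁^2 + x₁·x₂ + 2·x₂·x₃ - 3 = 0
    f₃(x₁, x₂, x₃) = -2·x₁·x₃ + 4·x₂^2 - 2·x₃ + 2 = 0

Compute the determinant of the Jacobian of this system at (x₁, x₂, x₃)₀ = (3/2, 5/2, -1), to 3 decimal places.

J = [[-2·x₁ - 3·x₃, 0, -3·x₁], [-2·x₁ + x₂, x₁ + 2·x₃, 2·x₂], [-2·x₃, 8·x₂, -2·x₁ - 2]].
At the point, J = [[0.000, 0.000, -4.500], [-0.500, -0.500, 5.000], [2.000, 20.000, -5.000]].
det J = 40.500.

40.500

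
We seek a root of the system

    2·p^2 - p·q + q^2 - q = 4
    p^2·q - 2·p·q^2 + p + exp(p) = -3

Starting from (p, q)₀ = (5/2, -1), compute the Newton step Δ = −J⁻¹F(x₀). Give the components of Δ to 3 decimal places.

(-1.159, 0.045)

At (5/2, -1): F = (13.000, 6.43249).
Jacobian J = [[4·p - q, -p + 2·q - 1], [2·p·q - 2·q^2 + exp(p) + 1, p^2 - 4·p·q]].
At the point, J = [[11.000, -5.500], [6.18249, 16.250]] (det J = 212.75372).
Solving J·Δ = −F gives Δ = (-1.159, 0.045).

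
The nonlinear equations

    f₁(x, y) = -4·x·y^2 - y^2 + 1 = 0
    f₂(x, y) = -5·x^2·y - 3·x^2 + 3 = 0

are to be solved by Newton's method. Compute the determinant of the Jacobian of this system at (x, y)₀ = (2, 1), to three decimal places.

J = [[-4·y^2, -8·x·y - 2·y], [-10·x·y - 6·x, -5·x^2]].
At the point, J = [[-4.000, -18.000], [-32.000, -20.000]].
det J = -496.000.

-496.000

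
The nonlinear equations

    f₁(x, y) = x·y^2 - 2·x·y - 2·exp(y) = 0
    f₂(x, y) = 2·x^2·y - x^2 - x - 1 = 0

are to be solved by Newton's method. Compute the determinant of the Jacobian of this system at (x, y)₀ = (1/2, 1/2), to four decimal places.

-4.1724

J = [[y^2 - 2·y, 2·x·y - 2·x - 2·exp(y)], [4·x·y - 2·x - 1, 2·x^2]].
At the point, J = [[-0.7500, -3.797443], [-1.0000, 0.5000]].
det J = -4.1724.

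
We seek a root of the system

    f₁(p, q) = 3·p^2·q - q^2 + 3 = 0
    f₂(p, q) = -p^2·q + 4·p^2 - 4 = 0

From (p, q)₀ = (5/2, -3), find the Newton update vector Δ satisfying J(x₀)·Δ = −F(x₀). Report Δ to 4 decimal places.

At (5/2, -3): F = (-62.2500, 39.7500).
Jacobian J = [[6·p·q, 3·p^2 - 2·q], [-2·p·q + 8·p, -p^2]].
At the point, J = [[-45.0000, 24.7500], [35.0000, -6.2500]] (det J = -585.0000).
Solving J·Δ = −F gives Δ = (-1.0167, 0.6667).

(-1.0167, 0.6667)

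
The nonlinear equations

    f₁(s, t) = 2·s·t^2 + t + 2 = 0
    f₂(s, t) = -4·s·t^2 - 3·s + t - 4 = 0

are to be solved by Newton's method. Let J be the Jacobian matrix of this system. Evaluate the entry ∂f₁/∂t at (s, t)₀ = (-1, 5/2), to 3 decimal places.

-9.000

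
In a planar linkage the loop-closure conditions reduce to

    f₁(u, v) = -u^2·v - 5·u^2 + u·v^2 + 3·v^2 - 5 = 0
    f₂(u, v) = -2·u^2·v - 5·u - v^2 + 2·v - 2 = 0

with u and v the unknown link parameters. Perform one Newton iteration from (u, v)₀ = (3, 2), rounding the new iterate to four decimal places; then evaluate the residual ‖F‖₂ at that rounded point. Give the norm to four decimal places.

20.4726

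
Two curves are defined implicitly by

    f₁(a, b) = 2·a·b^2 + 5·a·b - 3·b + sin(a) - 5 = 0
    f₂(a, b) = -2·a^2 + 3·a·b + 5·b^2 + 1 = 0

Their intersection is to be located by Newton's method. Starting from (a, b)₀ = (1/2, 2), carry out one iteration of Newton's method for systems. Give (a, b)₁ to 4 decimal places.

(0.7933, 0.8524)

At (1/2, 2): F = (-1.520574, 23.5000).
Jacobian J = [[2·b^2 + 5·b + cos(a), 4·a·b + 5·a - 3], [-4·a + 3·b, 3·a + 10·b]].
At the point, J = [[18.877583, 3.5000], [4.0000, 21.5000]] (det J = 391.868025).
Solving J·Δ = −F gives Δ = (0.2933, -1.1476).
Then the next iterate is (a, b)₁ = (0.7933, 0.8524).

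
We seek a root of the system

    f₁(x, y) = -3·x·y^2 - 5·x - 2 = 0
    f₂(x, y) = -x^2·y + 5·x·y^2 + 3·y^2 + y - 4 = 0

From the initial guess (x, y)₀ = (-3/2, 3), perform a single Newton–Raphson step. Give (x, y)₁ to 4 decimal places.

(-1.4941, 1.3032)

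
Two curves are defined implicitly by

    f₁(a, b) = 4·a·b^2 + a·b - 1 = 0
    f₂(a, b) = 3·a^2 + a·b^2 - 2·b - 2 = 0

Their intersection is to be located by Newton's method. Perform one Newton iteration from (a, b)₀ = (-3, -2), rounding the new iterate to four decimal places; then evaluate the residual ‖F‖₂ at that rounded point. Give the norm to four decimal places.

At (-3, -2): F = (-43.0000, 17.0000).
Jacobian J = [[4·b^2 + b, 8·a·b + a], [6·a + b^2, 2·a·b - 2]].
At the point, J = [[14.0000, 45.0000], [-14.0000, 10.0000]] (det J = 770.0000).
Solving J·Δ = −F gives Δ = (1.5519, 0.4727).
Then the next iterate is (a, b)₁ = (-1.4481, -1.5273).
Re-evaluating at (-1.4481, -1.5273): F = (-12.299931, 3.967677), so ‖F‖₂ = 12.9240.

12.9240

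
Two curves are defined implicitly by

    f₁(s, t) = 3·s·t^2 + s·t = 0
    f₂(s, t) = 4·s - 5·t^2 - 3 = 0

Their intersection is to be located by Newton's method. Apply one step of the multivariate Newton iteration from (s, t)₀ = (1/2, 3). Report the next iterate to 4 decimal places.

(0.4861, 1.4648)

At (1/2, 3): F = (15.0000, -46.0000).
Jacobian J = [[3·t^2 + t, 6·s·t + s], [4, -10·t]].
At the point, J = [[30.0000, 9.5000], [4.0000, -30.0000]] (det J = -938.0000).
Solving J·Δ = −F gives Δ = (-0.0139, -1.5352).
Then the next iterate is (s, t)₁ = (0.4861, 1.4648).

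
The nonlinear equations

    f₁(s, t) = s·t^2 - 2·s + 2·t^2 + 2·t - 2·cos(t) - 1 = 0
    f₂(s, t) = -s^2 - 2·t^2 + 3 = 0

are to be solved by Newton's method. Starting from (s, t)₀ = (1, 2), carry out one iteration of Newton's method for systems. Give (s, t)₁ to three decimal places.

At (1, 2): F = (13.83229, -6.000).
Jacobian J = [[t^2 - 2, 2·s·t + 4·t + 2·sin(t) + 2], [-2·s, -4·t]].
At the point, J = [[2.000, 15.81859], [-2.000, -8.000]] (det J = 15.63719).
Solving J·Δ = −F gives Δ = (1.007, -1.002).
Then the next iterate is (s, t)₁ = (2.007, 0.998).

(2.007, 0.998)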